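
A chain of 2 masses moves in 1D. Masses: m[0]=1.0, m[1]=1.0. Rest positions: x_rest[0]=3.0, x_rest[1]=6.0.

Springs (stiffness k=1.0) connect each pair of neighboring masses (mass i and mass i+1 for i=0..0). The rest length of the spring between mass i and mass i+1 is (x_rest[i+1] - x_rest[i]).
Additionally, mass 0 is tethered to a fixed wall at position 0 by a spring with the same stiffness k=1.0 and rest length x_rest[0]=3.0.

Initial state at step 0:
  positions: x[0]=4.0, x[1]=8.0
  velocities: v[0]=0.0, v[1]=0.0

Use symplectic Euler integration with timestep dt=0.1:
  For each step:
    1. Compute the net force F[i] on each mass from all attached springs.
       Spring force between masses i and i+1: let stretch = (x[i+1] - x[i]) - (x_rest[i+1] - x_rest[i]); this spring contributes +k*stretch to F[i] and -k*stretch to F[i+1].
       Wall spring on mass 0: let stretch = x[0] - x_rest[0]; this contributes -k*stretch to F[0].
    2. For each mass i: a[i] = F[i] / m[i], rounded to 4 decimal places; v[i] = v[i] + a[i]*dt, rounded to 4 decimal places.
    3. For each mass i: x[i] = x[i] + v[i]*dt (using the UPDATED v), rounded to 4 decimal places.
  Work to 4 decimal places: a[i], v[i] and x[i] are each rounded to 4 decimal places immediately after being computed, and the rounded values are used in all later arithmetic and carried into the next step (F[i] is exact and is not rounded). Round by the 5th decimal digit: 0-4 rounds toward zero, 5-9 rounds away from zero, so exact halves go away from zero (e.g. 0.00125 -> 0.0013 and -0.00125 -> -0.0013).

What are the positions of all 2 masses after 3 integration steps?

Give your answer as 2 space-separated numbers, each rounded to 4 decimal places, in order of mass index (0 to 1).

Step 0: x=[4.0000 8.0000] v=[0.0000 0.0000]
Step 1: x=[4.0000 7.9900] v=[0.0000 -0.1000]
Step 2: x=[3.9999 7.9701] v=[-0.0010 -0.1990]
Step 3: x=[3.9995 7.9405] v=[-0.0040 -0.2960]

Answer: 3.9995 7.9405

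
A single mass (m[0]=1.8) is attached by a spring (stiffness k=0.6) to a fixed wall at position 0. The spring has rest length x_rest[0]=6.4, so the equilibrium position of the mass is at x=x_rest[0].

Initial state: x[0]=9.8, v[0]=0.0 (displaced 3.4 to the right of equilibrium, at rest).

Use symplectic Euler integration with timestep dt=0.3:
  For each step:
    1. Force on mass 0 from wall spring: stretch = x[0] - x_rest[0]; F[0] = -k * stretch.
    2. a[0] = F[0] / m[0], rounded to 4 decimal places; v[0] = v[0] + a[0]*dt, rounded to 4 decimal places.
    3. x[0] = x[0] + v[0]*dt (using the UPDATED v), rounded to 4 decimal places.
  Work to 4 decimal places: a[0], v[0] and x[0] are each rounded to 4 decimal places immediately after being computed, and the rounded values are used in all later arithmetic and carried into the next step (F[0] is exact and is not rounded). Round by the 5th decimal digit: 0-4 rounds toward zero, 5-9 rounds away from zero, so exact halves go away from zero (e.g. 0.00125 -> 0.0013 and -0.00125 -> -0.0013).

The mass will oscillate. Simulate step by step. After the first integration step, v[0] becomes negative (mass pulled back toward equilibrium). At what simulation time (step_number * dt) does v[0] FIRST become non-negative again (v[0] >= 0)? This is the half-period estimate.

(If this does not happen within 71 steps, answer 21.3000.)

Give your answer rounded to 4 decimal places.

Answer: 5.7000

Derivation:
Step 0: x=[9.8000] v=[0.0000]
Step 1: x=[9.6980] v=[-0.3400]
Step 2: x=[9.4971] v=[-0.6698]
Step 3: x=[9.2033] v=[-0.9795]
Step 4: x=[8.8254] v=[-1.2598]
Step 5: x=[8.3747] v=[-1.5024]
Step 6: x=[7.8647] v=[-1.6999]
Step 7: x=[7.3108] v=[-1.8464]
Step 8: x=[6.7296] v=[-1.9375]
Step 9: x=[6.1385] v=[-1.9705]
Step 10: x=[5.5552] v=[-1.9443]
Step 11: x=[4.9973] v=[-1.8598]
Step 12: x=[4.4815] v=[-1.7195]
Step 13: x=[4.0232] v=[-1.5277]
Step 14: x=[3.6362] v=[-1.2900]
Step 15: x=[3.3321] v=[-1.0136]
Step 16: x=[3.1201] v=[-0.7068]
Step 17: x=[3.0065] v=[-0.3788]
Step 18: x=[2.9947] v=[-0.0394]
Step 19: x=[3.0850] v=[0.3011]
First v>=0 after going negative at step 19, time=5.7000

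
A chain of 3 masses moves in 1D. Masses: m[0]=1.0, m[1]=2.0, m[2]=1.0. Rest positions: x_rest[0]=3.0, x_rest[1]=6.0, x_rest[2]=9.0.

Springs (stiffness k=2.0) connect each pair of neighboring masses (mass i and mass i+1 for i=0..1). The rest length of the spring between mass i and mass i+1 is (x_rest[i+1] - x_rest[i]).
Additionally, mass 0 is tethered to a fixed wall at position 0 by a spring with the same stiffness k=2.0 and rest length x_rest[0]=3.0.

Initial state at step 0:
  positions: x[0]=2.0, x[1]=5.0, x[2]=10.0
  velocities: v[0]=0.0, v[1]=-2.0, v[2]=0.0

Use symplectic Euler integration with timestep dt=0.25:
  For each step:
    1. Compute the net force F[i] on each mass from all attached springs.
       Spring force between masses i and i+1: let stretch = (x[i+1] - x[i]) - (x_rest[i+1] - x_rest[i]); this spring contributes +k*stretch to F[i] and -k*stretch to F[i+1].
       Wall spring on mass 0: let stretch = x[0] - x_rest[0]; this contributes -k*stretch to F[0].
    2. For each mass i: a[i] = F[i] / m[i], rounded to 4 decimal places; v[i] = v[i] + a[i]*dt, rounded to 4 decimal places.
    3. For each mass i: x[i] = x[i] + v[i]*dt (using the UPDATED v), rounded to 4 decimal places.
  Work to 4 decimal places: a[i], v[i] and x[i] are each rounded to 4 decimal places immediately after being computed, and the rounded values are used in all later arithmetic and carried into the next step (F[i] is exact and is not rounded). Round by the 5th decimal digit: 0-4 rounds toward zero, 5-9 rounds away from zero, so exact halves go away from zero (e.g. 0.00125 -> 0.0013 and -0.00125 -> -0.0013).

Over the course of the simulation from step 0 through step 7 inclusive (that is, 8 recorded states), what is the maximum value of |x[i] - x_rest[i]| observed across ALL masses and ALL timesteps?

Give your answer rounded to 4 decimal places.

Step 0: x=[2.0000 5.0000 10.0000] v=[0.0000 -2.0000 0.0000]
Step 1: x=[2.1250 4.6250 9.7500] v=[0.5000 -1.5000 -1.0000]
Step 2: x=[2.2969 4.4141 9.2344] v=[0.6875 -0.8438 -2.0625]
Step 3: x=[2.4463 4.3721 8.4912] v=[0.5977 -0.1680 -2.9727]
Step 4: x=[2.5307 4.4672 7.6081] v=[0.3375 0.3803 -3.5323]
Step 5: x=[2.5408 4.6376 6.7074] v=[0.0404 0.6814 -3.6028]
Step 6: x=[2.4954 4.8063 5.9230] v=[-0.1816 0.6747 -3.1377]
Step 7: x=[2.4269 4.9004 5.3740] v=[-0.2739 0.3762 -2.1961]
Max displacement = 3.6260

Answer: 3.6260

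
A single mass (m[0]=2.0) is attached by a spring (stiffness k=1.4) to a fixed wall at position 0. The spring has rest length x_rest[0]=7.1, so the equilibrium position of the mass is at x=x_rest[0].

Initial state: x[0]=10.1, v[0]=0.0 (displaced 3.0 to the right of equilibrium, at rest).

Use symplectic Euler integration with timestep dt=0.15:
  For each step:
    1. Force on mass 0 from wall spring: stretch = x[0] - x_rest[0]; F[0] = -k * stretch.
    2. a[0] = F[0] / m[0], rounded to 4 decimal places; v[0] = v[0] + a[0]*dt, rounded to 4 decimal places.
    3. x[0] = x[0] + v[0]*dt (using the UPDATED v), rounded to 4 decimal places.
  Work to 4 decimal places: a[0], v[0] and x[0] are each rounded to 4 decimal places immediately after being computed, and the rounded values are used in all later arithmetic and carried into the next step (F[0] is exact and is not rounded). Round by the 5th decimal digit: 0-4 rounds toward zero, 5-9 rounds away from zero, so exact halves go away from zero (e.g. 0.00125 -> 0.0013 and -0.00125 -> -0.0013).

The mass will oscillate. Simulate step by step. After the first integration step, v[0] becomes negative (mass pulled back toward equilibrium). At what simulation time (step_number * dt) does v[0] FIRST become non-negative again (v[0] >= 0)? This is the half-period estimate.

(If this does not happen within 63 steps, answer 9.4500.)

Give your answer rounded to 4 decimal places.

Answer: 3.9000

Derivation:
Step 0: x=[10.1000] v=[0.0000]
Step 1: x=[10.0528] v=[-0.3150]
Step 2: x=[9.9590] v=[-0.6251]
Step 3: x=[9.8202] v=[-0.9253]
Step 4: x=[9.6386] v=[-1.2109]
Step 5: x=[9.4170] v=[-1.4775]
Step 6: x=[9.1589] v=[-1.7208]
Step 7: x=[8.8684] v=[-1.9370]
Step 8: x=[8.5500] v=[-2.1227]
Step 9: x=[8.2088] v=[-2.2750]
Step 10: x=[7.8501] v=[-2.3914]
Step 11: x=[7.4796] v=[-2.4702]
Step 12: x=[7.1031] v=[-2.5101]
Step 13: x=[6.7265] v=[-2.5104]
Step 14: x=[6.3558] v=[-2.4712]
Step 15: x=[5.9968] v=[-2.3931]
Step 16: x=[5.6552] v=[-2.2773]
Step 17: x=[5.3364] v=[-2.1256]
Step 18: x=[5.0453] v=[-1.9404]
Step 19: x=[4.7866] v=[-1.7247]
Step 20: x=[4.5643] v=[-1.4818]
Step 21: x=[4.3820] v=[-1.2156]
Step 22: x=[4.2425] v=[-0.9302]
Step 23: x=[4.1480] v=[-0.6302]
Step 24: x=[4.1000] v=[-0.3202]
Step 25: x=[4.0992] v=[-0.0052]
Step 26: x=[4.1457] v=[0.3099]
First v>=0 after going negative at step 26, time=3.9000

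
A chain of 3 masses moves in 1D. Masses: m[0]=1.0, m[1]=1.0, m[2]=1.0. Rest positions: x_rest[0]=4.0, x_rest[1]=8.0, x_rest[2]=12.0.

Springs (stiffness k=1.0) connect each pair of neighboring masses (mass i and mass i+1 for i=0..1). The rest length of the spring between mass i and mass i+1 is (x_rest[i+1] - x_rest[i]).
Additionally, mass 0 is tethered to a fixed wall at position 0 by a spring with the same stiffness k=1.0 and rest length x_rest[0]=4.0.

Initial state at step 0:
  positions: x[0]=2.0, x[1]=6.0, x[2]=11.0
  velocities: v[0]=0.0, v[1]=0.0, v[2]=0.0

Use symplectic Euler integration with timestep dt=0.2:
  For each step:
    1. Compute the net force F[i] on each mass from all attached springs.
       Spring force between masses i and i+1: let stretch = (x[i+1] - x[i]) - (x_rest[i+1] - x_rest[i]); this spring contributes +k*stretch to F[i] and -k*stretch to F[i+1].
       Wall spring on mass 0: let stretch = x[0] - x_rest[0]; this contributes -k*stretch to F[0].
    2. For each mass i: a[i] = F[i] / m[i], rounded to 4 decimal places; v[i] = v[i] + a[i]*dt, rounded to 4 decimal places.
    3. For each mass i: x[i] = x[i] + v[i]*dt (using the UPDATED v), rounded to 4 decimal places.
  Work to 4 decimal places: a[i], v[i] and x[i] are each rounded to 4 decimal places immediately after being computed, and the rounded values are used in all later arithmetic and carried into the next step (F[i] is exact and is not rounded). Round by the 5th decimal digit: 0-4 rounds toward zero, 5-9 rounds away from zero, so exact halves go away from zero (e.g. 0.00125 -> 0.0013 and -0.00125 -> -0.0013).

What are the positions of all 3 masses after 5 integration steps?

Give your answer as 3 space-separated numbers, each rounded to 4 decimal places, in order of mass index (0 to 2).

Step 0: x=[2.0000 6.0000 11.0000] v=[0.0000 0.0000 0.0000]
Step 1: x=[2.0800 6.0400 10.9600] v=[0.4000 0.2000 -0.2000]
Step 2: x=[2.2352 6.1184 10.8832] v=[0.7760 0.3920 -0.3840]
Step 3: x=[2.4563 6.2321 10.7758] v=[1.1056 0.5683 -0.5370]
Step 4: x=[2.7302 6.3765 10.6467] v=[1.3695 0.7219 -0.6457]
Step 5: x=[3.0407 6.5458 10.5068] v=[1.5527 0.8467 -0.6997]

Answer: 3.0407 6.5458 10.5068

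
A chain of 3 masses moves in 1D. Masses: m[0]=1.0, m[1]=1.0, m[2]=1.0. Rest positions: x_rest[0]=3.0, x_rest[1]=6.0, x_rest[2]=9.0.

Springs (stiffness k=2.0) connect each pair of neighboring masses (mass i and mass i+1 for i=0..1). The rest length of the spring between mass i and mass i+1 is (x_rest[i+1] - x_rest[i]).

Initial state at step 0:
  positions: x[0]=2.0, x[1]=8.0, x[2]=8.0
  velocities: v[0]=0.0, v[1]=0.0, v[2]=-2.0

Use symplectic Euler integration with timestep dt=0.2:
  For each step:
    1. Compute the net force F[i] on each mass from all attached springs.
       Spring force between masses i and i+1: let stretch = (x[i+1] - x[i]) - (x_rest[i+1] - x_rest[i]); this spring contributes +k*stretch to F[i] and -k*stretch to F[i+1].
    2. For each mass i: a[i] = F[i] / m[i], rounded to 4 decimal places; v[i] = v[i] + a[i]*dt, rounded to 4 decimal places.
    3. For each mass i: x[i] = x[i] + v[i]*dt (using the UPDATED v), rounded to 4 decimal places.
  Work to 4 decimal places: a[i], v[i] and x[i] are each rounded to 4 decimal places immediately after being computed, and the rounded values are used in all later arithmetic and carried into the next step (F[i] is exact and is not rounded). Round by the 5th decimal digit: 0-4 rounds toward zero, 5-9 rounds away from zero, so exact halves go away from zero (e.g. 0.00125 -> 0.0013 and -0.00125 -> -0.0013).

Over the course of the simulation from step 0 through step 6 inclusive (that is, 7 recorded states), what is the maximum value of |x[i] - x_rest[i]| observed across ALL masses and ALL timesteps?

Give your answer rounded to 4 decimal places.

Answer: 2.8090

Derivation:
Step 0: x=[2.0000 8.0000 8.0000] v=[0.0000 0.0000 -2.0000]
Step 1: x=[2.2400 7.5200 7.8400] v=[1.2000 -2.4000 -0.8000]
Step 2: x=[2.6624 6.6432 7.8944] v=[2.1120 -4.3840 0.2720]
Step 3: x=[3.1633 5.5480 8.0887] v=[2.5043 -5.4758 0.9715]
Step 4: x=[3.6149 4.4653 8.3197] v=[2.2582 -5.4134 1.1552]
Step 5: x=[3.8946 3.6229 8.4824] v=[1.3984 -4.2118 0.8134]
Step 6: x=[3.9125 3.1910 8.4963] v=[0.0897 -2.1593 0.0696]
Max displacement = 2.8090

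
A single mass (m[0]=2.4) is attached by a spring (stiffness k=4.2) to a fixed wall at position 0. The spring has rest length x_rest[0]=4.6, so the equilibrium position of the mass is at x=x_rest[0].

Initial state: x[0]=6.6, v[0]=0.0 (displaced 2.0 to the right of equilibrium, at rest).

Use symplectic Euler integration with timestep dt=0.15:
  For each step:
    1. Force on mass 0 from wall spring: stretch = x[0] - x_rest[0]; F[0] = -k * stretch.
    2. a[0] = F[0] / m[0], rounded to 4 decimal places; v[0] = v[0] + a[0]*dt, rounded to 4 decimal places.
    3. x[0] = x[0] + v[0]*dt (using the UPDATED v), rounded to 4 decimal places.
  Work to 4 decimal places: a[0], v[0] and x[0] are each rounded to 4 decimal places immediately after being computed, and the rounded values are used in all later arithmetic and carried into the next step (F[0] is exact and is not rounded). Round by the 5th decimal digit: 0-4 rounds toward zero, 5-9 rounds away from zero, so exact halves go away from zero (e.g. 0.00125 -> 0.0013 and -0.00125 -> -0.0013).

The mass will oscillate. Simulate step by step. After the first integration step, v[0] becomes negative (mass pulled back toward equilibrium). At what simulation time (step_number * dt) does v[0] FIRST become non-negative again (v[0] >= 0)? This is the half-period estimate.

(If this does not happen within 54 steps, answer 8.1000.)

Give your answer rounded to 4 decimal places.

Step 0: x=[6.6000] v=[0.0000]
Step 1: x=[6.5213] v=[-0.5250]
Step 2: x=[6.3669] v=[-1.0293]
Step 3: x=[6.1429] v=[-1.4931]
Step 4: x=[5.8582] v=[-1.8981]
Step 5: x=[5.5239] v=[-2.2284]
Step 6: x=[5.1533] v=[-2.4709]
Step 7: x=[4.7609] v=[-2.6161]
Step 8: x=[4.3622] v=[-2.6583]
Step 9: x=[3.9728] v=[-2.5959]
Step 10: x=[3.6081] v=[-2.4313]
Step 11: x=[3.2825] v=[-2.1709]
Step 12: x=[3.0087] v=[-1.8251]
Step 13: x=[2.7976] v=[-1.4074]
Step 14: x=[2.6575] v=[-0.9343]
Step 15: x=[2.5938] v=[-0.4244]
Step 16: x=[2.6091] v=[0.1022]
First v>=0 after going negative at step 16, time=2.4000

Answer: 2.4000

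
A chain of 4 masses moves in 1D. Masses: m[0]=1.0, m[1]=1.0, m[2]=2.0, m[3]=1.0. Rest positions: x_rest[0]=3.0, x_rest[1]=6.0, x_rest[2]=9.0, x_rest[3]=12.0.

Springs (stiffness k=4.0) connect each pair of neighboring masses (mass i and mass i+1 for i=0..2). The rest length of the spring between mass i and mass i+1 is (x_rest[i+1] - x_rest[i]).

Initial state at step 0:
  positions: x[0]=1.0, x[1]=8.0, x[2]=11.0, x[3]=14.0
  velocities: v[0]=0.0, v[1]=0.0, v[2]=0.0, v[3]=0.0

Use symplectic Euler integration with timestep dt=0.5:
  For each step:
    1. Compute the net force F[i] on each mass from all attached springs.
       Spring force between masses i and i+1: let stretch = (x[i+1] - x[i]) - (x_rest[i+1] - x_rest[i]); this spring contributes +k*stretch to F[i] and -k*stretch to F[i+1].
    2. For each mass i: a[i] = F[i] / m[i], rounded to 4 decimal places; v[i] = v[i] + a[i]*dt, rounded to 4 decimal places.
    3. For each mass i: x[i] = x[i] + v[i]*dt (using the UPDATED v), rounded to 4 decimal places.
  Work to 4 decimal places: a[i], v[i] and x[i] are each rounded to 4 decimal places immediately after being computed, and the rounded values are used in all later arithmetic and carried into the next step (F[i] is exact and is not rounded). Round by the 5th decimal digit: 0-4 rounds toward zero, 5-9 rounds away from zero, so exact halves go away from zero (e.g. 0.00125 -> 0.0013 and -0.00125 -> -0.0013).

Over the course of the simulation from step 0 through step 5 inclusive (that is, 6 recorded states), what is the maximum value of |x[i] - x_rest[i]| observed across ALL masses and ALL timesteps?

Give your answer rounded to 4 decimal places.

Step 0: x=[1.0000 8.0000 11.0000 14.0000] v=[0.0000 0.0000 0.0000 0.0000]
Step 1: x=[5.0000 4.0000 11.0000 14.0000] v=[8.0000 -8.0000 0.0000 0.0000]
Step 2: x=[5.0000 8.0000 9.0000 14.0000] v=[0.0000 8.0000 -4.0000 0.0000]
Step 3: x=[5.0000 10.0000 9.0000 12.0000] v=[0.0000 4.0000 0.0000 -4.0000]
Step 4: x=[7.0000 6.0000 11.0000 10.0000] v=[4.0000 -8.0000 4.0000 -4.0000]
Step 5: x=[5.0000 8.0000 10.0000 12.0000] v=[-4.0000 4.0000 -2.0000 4.0000]
Max displacement = 4.0000

Answer: 4.0000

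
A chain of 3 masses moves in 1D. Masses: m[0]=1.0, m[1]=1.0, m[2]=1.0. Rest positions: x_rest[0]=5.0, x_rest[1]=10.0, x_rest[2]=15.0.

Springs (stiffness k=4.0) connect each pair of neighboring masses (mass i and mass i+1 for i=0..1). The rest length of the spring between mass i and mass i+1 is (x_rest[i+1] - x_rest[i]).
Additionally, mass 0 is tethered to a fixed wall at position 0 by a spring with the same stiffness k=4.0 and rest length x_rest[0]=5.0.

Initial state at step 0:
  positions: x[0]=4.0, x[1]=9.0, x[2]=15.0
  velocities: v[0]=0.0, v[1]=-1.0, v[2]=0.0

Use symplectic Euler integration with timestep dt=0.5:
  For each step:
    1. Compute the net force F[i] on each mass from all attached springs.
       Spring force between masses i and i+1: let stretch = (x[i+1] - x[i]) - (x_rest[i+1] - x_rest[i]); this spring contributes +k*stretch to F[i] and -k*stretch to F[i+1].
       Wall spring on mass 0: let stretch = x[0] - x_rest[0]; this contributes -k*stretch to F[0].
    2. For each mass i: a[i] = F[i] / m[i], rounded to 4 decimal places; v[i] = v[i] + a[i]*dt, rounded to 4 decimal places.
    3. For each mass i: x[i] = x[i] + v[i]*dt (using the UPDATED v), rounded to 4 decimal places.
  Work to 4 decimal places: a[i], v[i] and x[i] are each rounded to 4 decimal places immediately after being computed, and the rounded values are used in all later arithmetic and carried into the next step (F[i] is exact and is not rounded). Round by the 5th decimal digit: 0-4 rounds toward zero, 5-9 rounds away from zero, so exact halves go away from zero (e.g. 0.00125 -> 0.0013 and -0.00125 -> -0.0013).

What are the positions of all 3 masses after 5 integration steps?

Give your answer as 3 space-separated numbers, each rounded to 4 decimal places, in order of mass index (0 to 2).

Step 0: x=[4.0000 9.0000 15.0000] v=[0.0000 -1.0000 0.0000]
Step 1: x=[5.0000 9.5000 14.0000] v=[2.0000 1.0000 -2.0000]
Step 2: x=[5.5000 10.0000 13.5000] v=[1.0000 1.0000 -1.0000]
Step 3: x=[5.0000 9.5000 14.5000] v=[-1.0000 -1.0000 2.0000]
Step 4: x=[4.0000 9.5000 15.5000] v=[-2.0000 0.0000 2.0000]
Step 5: x=[4.5000 10.0000 15.5000] v=[1.0000 1.0000 0.0000]

Answer: 4.5000 10.0000 15.5000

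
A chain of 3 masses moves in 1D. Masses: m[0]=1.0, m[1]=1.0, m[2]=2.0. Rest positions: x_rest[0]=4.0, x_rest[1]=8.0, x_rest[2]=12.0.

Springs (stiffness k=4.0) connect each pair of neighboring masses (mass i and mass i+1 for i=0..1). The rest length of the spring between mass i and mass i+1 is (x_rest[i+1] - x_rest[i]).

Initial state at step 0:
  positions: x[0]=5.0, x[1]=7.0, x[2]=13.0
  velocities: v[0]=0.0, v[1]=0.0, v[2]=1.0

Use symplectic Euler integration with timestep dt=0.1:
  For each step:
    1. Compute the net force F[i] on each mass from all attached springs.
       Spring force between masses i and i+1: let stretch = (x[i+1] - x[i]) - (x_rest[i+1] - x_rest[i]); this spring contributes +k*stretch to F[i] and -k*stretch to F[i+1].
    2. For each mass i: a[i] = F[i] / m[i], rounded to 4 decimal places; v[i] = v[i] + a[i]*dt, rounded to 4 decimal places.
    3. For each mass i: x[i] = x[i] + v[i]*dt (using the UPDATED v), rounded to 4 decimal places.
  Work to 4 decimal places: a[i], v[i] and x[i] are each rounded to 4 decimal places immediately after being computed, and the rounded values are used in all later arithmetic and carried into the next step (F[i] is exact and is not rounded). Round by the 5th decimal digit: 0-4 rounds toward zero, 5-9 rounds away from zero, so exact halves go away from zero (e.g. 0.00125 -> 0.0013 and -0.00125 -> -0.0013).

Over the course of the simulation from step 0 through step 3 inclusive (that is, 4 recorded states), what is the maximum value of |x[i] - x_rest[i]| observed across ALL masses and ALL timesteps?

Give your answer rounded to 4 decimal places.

Step 0: x=[5.0000 7.0000 13.0000] v=[0.0000 0.0000 1.0000]
Step 1: x=[4.9200 7.1600 13.0600] v=[-0.8000 1.6000 0.6000]
Step 2: x=[4.7696 7.4664 13.0820] v=[-1.5040 3.0640 0.2200]
Step 3: x=[4.5671 7.8896 13.0717] v=[-2.0253 4.2315 -0.1031]
Max displacement = 1.0820

Answer: 1.0820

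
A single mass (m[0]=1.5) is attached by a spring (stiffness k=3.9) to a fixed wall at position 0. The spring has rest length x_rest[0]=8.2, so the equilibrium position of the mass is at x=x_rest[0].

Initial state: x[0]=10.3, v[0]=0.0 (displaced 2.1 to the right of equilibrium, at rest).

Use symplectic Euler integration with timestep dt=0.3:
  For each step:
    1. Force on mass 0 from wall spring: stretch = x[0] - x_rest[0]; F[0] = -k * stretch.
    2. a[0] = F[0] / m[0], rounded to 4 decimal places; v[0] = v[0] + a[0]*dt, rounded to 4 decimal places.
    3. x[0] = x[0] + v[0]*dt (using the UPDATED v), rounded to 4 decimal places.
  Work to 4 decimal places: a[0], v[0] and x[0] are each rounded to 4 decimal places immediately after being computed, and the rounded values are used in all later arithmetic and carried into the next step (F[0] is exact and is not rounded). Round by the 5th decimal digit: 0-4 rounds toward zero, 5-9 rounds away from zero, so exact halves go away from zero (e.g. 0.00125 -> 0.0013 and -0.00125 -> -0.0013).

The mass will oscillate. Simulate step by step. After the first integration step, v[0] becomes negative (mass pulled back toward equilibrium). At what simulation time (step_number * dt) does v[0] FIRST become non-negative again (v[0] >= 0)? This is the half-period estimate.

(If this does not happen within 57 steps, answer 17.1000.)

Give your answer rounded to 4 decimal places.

Answer: 2.1000

Derivation:
Step 0: x=[10.3000] v=[0.0000]
Step 1: x=[9.8086] v=[-1.6380]
Step 2: x=[8.9408] v=[-2.8927]
Step 3: x=[7.8997] v=[-3.4705]
Step 4: x=[6.9288] v=[-3.2363]
Step 5: x=[6.2554] v=[-2.2448]
Step 6: x=[6.0370] v=[-0.7280]
Step 7: x=[6.3247] v=[0.9591]
First v>=0 after going negative at step 7, time=2.1000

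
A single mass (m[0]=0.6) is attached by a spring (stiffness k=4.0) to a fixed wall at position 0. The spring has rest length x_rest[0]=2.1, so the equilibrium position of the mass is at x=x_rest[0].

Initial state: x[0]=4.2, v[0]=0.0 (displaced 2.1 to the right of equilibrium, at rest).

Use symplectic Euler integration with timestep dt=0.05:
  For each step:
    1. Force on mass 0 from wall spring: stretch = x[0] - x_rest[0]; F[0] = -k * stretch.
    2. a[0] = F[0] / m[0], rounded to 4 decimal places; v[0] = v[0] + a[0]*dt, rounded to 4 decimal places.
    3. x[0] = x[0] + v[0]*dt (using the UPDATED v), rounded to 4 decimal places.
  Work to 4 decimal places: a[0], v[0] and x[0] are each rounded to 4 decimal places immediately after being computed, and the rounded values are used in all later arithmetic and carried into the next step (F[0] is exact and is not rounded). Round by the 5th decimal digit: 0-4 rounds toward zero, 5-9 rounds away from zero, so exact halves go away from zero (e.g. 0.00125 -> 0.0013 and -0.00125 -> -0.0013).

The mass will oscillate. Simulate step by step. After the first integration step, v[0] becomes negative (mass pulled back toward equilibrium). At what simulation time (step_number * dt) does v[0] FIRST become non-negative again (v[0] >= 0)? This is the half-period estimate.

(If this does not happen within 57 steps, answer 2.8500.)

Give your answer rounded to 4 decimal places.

Step 0: x=[4.2000] v=[0.0000]
Step 1: x=[4.1650] v=[-0.7000]
Step 2: x=[4.0956] v=[-1.3883]
Step 3: x=[3.9929] v=[-2.0535]
Step 4: x=[3.8587] v=[-2.6845]
Step 5: x=[3.6952] v=[-3.2707]
Step 6: x=[3.5051] v=[-3.8024]
Step 7: x=[3.2916] v=[-4.2708]
Step 8: x=[3.0582] v=[-4.6680]
Step 9: x=[2.8088] v=[-4.9874]
Step 10: x=[2.5476] v=[-5.2237]
Step 11: x=[2.2790] v=[-5.3729]
Step 12: x=[2.0074] v=[-5.4326]
Step 13: x=[1.7373] v=[-5.4017]
Step 14: x=[1.4733] v=[-5.2808]
Step 15: x=[1.2197] v=[-5.0719]
Step 16: x=[0.9808] v=[-4.7785]
Step 17: x=[0.7605] v=[-4.4054]
Step 18: x=[0.5626] v=[-3.9589]
Step 19: x=[0.3903] v=[-3.4464]
Step 20: x=[0.2465] v=[-2.8765]
Step 21: x=[0.1336] v=[-2.2587]
Step 22: x=[0.0534] v=[-1.6032]
Step 23: x=[0.0074] v=[-0.9210]
Step 24: x=[-0.0038] v=[-0.2235]
Step 25: x=[0.0201] v=[0.4778]
First v>=0 after going negative at step 25, time=1.2500

Answer: 1.2500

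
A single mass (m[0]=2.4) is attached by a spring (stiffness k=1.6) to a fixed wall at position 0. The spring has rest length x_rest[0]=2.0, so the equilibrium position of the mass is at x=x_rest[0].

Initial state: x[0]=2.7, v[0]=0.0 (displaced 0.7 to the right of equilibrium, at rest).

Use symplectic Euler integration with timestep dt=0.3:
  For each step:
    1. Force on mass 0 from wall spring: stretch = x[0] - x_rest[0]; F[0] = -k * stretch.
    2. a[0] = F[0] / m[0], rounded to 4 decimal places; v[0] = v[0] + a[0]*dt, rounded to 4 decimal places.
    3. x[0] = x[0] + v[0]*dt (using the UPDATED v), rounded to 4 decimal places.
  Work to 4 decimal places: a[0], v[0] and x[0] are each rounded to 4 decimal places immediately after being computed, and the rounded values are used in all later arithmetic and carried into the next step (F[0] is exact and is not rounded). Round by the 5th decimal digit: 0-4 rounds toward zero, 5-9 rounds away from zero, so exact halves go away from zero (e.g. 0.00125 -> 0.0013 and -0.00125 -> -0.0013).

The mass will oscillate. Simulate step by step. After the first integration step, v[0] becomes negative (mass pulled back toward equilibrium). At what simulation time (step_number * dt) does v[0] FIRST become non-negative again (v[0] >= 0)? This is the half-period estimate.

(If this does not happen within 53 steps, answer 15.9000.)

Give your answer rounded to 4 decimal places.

Step 0: x=[2.7000] v=[0.0000]
Step 1: x=[2.6580] v=[-0.1400]
Step 2: x=[2.5765] v=[-0.2716]
Step 3: x=[2.4604] v=[-0.3869]
Step 4: x=[2.3167] v=[-0.4790]
Step 5: x=[2.1540] v=[-0.5423]
Step 6: x=[1.9821] v=[-0.5731]
Step 7: x=[1.8113] v=[-0.5695]
Step 8: x=[1.6518] v=[-0.5318]
Step 9: x=[1.5131] v=[-0.4622]
Step 10: x=[1.4037] v=[-0.3648]
Step 11: x=[1.3300] v=[-0.2456]
Step 12: x=[1.2965] v=[-0.1116]
Step 13: x=[1.3052] v=[0.0291]
First v>=0 after going negative at step 13, time=3.9000

Answer: 3.9000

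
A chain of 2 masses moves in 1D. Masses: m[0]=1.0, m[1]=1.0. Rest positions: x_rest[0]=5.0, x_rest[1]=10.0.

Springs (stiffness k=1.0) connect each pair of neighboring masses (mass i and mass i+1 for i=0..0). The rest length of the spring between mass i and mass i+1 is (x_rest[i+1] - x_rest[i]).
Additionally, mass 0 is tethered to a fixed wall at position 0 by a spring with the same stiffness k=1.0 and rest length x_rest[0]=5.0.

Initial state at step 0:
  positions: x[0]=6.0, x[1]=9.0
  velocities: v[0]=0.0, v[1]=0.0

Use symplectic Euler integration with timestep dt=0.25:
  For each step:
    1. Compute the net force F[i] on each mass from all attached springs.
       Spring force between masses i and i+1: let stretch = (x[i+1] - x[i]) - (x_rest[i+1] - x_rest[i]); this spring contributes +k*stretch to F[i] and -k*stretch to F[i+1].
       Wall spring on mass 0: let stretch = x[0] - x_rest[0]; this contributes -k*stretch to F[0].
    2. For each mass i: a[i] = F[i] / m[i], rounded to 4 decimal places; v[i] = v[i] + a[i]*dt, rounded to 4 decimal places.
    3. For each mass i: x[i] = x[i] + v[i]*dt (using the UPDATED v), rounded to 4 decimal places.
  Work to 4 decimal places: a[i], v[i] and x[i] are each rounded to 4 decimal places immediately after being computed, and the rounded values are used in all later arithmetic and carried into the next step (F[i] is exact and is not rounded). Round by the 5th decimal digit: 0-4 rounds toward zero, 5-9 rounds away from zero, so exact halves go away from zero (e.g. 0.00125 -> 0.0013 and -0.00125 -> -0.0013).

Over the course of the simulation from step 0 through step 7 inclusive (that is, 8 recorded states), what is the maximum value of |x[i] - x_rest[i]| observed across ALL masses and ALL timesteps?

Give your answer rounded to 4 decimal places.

Answer: 1.2594

Derivation:
Step 0: x=[6.0000 9.0000] v=[0.0000 0.0000]
Step 1: x=[5.8125 9.1250] v=[-0.7500 0.5000]
Step 2: x=[5.4688 9.3555] v=[-1.3750 0.9219]
Step 3: x=[5.0262 9.6556] v=[-1.7705 1.2002]
Step 4: x=[4.5588 9.9788] v=[-1.8697 1.2929]
Step 5: x=[4.1452 10.2758] v=[-1.6544 1.1879]
Step 6: x=[3.8557 10.5021] v=[-1.1581 0.9053]
Step 7: x=[3.7406 10.6255] v=[-0.4604 0.4937]
Max displacement = 1.2594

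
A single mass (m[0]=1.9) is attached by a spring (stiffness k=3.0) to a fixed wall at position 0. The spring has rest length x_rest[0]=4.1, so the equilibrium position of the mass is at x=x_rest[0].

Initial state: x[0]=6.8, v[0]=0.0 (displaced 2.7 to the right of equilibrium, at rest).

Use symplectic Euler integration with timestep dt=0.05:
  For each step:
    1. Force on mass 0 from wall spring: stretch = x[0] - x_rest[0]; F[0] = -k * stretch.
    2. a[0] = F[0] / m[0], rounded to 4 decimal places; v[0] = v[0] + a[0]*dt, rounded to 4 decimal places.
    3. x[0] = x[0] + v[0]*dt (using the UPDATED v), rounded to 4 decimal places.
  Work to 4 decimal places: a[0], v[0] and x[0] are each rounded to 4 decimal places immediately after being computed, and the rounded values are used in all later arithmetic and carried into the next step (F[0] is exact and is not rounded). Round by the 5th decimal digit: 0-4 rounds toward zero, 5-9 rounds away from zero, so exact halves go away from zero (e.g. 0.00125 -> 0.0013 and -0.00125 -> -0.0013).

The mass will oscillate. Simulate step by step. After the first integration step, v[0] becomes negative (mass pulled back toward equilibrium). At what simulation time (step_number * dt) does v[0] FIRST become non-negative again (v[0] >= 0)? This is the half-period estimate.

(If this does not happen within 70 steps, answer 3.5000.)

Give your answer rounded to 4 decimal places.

Answer: 2.5000

Derivation:
Step 0: x=[6.8000] v=[0.0000]
Step 1: x=[6.7893] v=[-0.2132]
Step 2: x=[6.7680] v=[-0.4255]
Step 3: x=[6.7362] v=[-0.6361]
Step 4: x=[6.6940] v=[-0.8442]
Step 5: x=[6.6416] v=[-1.0490]
Step 6: x=[6.5791] v=[-1.2497]
Step 7: x=[6.5068] v=[-1.4454]
Step 8: x=[6.4250] v=[-1.6354]
Step 9: x=[6.3341] v=[-1.8190]
Step 10: x=[6.2343] v=[-1.9954]
Step 11: x=[6.1261] v=[-2.1639]
Step 12: x=[6.0099] v=[-2.3239]
Step 13: x=[5.8862] v=[-2.4747]
Step 14: x=[5.7554] v=[-2.6157]
Step 15: x=[5.6181] v=[-2.7464]
Step 16: x=[5.4748] v=[-2.8663]
Step 17: x=[5.3261] v=[-2.9748]
Step 18: x=[5.1725] v=[-3.0716]
Step 19: x=[5.0147] v=[-3.1563]
Step 20: x=[4.8533] v=[-3.2285]
Step 21: x=[4.6889] v=[-3.2880]
Step 22: x=[4.5222] v=[-3.3345]
Step 23: x=[4.3538] v=[-3.3678]
Step 24: x=[4.1844] v=[-3.3878]
Step 25: x=[4.0147] v=[-3.3945]
Step 26: x=[3.8453] v=[-3.3878]
Step 27: x=[3.6769] v=[-3.3677]
Step 28: x=[3.5102] v=[-3.3343]
Step 29: x=[3.3458] v=[-3.2877]
Step 30: x=[3.1844] v=[-3.2282]
Step 31: x=[3.0266] v=[-3.1559]
Step 32: x=[2.8730] v=[-3.0712]
Step 33: x=[2.7243] v=[-2.9743]
Step 34: x=[2.5810] v=[-2.8657]
Step 35: x=[2.4437] v=[-2.7458]
Step 36: x=[2.3130] v=[-2.6150]
Step 37: x=[2.1893] v=[-2.4739]
Step 38: x=[2.0731] v=[-2.3231]
Step 39: x=[1.9649] v=[-2.1631]
Step 40: x=[1.8652] v=[-1.9945]
Step 41: x=[1.7743] v=[-1.8181]
Step 42: x=[1.6926] v=[-1.6345]
Step 43: x=[1.6204] v=[-1.4444]
Step 44: x=[1.5580] v=[-1.2486]
Step 45: x=[1.5056] v=[-1.0479]
Step 46: x=[1.4634] v=[-0.8431]
Step 47: x=[1.4317] v=[-0.6349]
Step 48: x=[1.4105] v=[-0.4242]
Step 49: x=[1.3999] v=[-0.2119]
Step 50: x=[1.4000] v=[0.0013]
First v>=0 after going negative at step 50, time=2.5000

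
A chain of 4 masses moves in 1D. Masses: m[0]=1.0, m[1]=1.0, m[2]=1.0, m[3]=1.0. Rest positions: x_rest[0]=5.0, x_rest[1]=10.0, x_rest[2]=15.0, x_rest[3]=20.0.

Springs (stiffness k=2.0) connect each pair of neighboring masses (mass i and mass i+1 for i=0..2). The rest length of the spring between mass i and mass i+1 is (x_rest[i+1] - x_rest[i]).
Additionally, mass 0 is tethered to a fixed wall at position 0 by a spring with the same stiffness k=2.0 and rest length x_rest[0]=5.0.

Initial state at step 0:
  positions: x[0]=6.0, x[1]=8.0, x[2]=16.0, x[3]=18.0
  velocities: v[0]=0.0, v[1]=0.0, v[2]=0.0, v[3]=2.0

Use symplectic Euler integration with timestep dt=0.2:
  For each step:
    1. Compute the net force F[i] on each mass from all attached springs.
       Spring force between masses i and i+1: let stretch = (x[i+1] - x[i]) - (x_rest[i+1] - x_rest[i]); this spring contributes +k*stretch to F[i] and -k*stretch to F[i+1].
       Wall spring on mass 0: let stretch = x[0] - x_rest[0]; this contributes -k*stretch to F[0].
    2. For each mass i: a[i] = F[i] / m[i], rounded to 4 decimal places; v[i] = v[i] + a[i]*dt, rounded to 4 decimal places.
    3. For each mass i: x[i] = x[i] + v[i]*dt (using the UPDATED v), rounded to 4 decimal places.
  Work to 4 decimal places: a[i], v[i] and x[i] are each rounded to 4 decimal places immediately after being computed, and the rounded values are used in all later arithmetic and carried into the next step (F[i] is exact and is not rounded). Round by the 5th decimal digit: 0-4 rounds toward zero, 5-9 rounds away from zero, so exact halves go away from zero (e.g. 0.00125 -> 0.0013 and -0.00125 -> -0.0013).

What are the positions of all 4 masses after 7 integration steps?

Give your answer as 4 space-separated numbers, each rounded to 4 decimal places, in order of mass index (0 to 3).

Answer: 4.0514 10.7142 14.2076 21.6073

Derivation:
Step 0: x=[6.0000 8.0000 16.0000 18.0000] v=[0.0000 0.0000 0.0000 2.0000]
Step 1: x=[5.6800 8.4800 15.5200 18.6400] v=[-1.6000 2.4000 -2.4000 3.2000]
Step 2: x=[5.1296 9.2992 14.7264 19.4304] v=[-2.7520 4.0960 -3.9680 3.9520]
Step 3: x=[4.5024 10.2190 13.8749 20.2445] v=[-3.1360 4.5990 -4.2573 4.0704]
Step 4: x=[3.9723 10.9739 13.2405 20.9490] v=[-2.6503 3.7747 -3.1718 3.5226]
Step 5: x=[3.6846 11.3500 13.0415 21.4368] v=[-1.4386 1.8807 -0.9950 2.4392]
Step 6: x=[3.7153 11.2482 13.3788 21.6530] v=[0.1537 -0.5089 1.6865 1.0811]
Step 7: x=[4.0514 10.7142 14.2076 21.6073] v=[1.6807 -2.6698 4.1439 -0.2286]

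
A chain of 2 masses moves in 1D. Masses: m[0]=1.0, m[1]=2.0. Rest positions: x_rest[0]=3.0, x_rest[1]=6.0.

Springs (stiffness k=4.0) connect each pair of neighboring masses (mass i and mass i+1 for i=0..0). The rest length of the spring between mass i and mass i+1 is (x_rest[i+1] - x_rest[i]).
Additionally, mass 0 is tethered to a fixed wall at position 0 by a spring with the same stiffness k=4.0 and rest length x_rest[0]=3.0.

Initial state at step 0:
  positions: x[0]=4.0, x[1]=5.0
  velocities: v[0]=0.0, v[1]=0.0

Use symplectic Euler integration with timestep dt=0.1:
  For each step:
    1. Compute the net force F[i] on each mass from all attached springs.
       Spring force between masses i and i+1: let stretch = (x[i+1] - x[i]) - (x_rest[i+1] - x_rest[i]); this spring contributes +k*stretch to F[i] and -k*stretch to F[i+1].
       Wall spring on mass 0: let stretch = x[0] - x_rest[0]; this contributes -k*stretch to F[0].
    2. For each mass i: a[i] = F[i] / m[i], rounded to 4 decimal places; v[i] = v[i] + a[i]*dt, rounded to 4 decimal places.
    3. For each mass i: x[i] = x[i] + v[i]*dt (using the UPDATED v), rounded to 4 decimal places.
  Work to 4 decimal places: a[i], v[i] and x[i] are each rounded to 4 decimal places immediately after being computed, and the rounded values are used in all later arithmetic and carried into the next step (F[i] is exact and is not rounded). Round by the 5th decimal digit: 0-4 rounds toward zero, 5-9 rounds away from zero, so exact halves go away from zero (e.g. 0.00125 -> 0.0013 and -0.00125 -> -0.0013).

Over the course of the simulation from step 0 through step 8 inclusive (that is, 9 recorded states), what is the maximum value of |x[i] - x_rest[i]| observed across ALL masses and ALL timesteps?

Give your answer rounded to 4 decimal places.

Answer: 1.3972

Derivation:
Step 0: x=[4.0000 5.0000] v=[0.0000 0.0000]
Step 1: x=[3.8800 5.0400] v=[-1.2000 0.4000]
Step 2: x=[3.6512 5.1168] v=[-2.2880 0.7680]
Step 3: x=[3.3350 5.2243] v=[-3.1622 1.0749]
Step 4: x=[2.9610 5.3540] v=[-3.7405 1.2970]
Step 5: x=[2.5642 5.4958] v=[-3.9677 1.4184]
Step 6: x=[2.1821 5.6390] v=[-3.8207 1.4321]
Step 7: x=[1.8510 5.7731] v=[-3.3108 1.3407]
Step 8: x=[1.6028 5.8887] v=[-2.4824 1.1563]
Max displacement = 1.3972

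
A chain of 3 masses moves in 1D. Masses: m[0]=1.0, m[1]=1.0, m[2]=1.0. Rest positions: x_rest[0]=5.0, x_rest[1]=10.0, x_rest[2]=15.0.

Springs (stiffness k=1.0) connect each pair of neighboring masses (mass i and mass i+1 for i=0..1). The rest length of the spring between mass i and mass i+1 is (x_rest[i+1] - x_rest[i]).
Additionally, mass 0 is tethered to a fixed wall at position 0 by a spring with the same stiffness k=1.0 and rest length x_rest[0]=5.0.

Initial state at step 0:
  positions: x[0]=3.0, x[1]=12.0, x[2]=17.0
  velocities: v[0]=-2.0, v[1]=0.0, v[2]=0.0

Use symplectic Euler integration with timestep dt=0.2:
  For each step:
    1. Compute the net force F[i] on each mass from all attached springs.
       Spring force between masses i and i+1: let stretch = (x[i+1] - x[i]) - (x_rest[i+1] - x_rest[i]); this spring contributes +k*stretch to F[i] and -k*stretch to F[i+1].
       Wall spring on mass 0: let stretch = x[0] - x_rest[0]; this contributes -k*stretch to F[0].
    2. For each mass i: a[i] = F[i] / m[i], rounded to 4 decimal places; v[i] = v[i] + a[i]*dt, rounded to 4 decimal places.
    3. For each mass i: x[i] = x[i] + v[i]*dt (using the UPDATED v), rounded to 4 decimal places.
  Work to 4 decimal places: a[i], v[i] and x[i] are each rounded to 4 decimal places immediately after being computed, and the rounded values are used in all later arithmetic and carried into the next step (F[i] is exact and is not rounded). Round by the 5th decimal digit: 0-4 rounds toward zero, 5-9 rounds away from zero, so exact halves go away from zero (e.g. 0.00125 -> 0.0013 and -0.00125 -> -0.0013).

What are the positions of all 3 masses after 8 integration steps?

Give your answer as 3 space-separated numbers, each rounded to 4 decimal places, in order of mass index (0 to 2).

Step 0: x=[3.0000 12.0000 17.0000] v=[-2.0000 0.0000 0.0000]
Step 1: x=[2.8400 11.8400 17.0000] v=[-0.8000 -0.8000 0.0000]
Step 2: x=[2.9264 11.5264 16.9936] v=[0.4320 -1.5680 -0.0320]
Step 3: x=[3.2397 11.0875 16.9685] v=[1.5667 -2.1946 -0.1254]
Step 4: x=[3.7374 10.5699 16.9082] v=[2.4883 -2.5880 -0.3016]
Step 5: x=[4.3589 10.0325 16.7943] v=[3.1073 -2.6868 -0.5693]
Step 6: x=[5.0329 9.5387 16.6100] v=[3.3702 -2.4692 -0.9217]
Step 7: x=[5.6859 9.1475 16.3428] v=[3.2648 -1.9561 -1.3360]
Step 8: x=[6.2499 8.9056 15.9878] v=[2.8199 -1.2094 -1.7751]

Answer: 6.2499 8.9056 15.9878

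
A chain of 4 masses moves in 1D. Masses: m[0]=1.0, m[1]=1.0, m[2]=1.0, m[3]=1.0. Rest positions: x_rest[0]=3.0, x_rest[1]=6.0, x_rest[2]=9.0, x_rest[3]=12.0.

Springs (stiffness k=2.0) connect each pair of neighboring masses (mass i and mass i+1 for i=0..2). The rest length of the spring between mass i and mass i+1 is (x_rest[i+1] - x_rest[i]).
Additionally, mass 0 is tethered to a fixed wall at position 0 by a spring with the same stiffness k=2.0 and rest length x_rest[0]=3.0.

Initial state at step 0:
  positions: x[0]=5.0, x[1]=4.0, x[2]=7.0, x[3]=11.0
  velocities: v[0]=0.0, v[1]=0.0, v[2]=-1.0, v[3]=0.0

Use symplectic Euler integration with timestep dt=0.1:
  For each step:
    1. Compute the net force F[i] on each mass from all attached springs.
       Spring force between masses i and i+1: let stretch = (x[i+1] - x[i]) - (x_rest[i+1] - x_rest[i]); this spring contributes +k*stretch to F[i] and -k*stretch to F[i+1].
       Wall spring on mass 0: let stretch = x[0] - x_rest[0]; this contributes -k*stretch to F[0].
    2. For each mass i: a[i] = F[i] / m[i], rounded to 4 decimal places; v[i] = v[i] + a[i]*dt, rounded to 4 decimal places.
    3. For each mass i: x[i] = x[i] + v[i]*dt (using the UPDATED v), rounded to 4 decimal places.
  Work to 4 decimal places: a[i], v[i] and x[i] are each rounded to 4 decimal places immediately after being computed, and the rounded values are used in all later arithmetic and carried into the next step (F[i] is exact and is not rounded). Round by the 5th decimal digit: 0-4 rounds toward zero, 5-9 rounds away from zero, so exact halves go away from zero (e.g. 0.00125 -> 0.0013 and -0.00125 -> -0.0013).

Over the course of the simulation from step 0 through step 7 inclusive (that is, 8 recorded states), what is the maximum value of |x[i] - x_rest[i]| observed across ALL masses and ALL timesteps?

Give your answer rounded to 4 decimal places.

Step 0: x=[5.0000 4.0000 7.0000 11.0000] v=[0.0000 0.0000 -1.0000 0.0000]
Step 1: x=[4.8800 4.0800 6.9200 10.9800] v=[-1.2000 0.8000 -0.8000 -0.2000]
Step 2: x=[4.6464 4.2328 6.8644 10.9388] v=[-2.3360 1.5280 -0.5560 -0.4120]
Step 3: x=[4.3116 4.4465 6.8377 10.8761] v=[-3.3480 2.1370 -0.2674 -0.6269]
Step 4: x=[3.8933 4.7053 6.8439 10.7926] v=[-4.1833 2.5883 0.0620 -0.8346]
Step 5: x=[3.4133 4.9907 6.8863 10.6902] v=[-4.7996 2.8536 0.4240 -1.0243]
Step 6: x=[2.8966 5.2824 6.9669 10.5717] v=[-5.1668 2.9172 0.8057 -1.1851]
Step 7: x=[2.3697 5.5601 7.0859 10.4411] v=[-5.2690 2.7769 1.1898 -1.3061]
Max displacement = 2.1623

Answer: 2.1623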